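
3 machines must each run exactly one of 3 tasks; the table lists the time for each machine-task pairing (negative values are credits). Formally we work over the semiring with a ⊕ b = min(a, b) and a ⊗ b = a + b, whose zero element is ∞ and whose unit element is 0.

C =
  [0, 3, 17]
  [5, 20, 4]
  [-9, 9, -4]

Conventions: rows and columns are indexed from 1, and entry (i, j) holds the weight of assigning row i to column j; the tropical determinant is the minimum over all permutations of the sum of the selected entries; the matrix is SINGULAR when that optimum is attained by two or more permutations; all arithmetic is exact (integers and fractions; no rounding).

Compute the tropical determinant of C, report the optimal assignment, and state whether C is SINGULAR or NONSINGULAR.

σ = (1, 2, 3): 0 + 20 + (-4) = 16
σ = (1, 3, 2): 0 + 4 + 9 = 13
σ = (2, 1, 3): 3 + 5 + (-4) = 4
σ = (2, 3, 1): 3 + 4 + (-9) = -2
σ = (3, 1, 2): 17 + 5 + 9 = 31
σ = (3, 2, 1): 17 + 20 + (-9) = 28
Optimal value attained by: σ = (2, 3, 1).
Answer: det⊕(C) = -2; verdict: NONSINGULAR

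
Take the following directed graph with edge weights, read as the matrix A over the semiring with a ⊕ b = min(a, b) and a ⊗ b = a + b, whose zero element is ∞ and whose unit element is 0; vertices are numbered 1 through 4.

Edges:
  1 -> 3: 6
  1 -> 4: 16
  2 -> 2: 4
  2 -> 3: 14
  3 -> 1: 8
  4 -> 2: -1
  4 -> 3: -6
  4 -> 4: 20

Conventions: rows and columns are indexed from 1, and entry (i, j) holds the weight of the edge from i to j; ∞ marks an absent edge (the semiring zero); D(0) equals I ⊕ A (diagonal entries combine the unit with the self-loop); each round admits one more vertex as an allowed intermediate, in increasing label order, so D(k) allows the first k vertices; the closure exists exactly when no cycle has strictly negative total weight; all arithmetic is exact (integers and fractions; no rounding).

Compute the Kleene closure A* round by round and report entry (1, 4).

D(0):
  [0, ∞, 6, 16]
  [∞, 0, 14, ∞]
  [8, ∞, 0, ∞]
  [∞, -1, -6, 0]
D(1):
  [0, ∞, 6, 16]
  [∞, 0, 14, ∞]
  [8, ∞, 0, 24]
  [∞, -1, -6, 0]
D(2):
  [0, ∞, 6, 16]
  [∞, 0, 14, ∞]
  [8, ∞, 0, 24]
  [∞, -1, -6, 0]
D(3):
  [0, ∞, 6, 16]
  [22, 0, 14, 38]
  [8, ∞, 0, 24]
  [2, -1, -6, 0]
D(4):
  [0, 15, 6, 16]
  [22, 0, 14, 38]
  [8, 23, 0, 24]
  [2, -1, -6, 0]
Answer: A*[1][4] = 16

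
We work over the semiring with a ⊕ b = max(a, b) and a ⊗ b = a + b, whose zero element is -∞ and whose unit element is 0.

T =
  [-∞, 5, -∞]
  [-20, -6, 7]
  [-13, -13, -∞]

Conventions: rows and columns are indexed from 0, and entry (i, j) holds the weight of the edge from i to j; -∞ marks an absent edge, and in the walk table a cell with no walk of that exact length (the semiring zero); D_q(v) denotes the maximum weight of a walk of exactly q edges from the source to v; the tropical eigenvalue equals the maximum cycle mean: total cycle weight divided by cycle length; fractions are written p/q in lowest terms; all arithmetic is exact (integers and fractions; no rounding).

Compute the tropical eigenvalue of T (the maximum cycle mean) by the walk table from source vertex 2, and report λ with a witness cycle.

q=0: [-∞, -∞, 0]
q=1: [-13, -13, -∞]
q=2: [-33, -8, -6]
q=3: [-19, -14, -1]
Optimal cycle mean attained by: cycle 0->1->2->0, total 5 + 7 + (-13), length 3.
Answer: λ = -1/3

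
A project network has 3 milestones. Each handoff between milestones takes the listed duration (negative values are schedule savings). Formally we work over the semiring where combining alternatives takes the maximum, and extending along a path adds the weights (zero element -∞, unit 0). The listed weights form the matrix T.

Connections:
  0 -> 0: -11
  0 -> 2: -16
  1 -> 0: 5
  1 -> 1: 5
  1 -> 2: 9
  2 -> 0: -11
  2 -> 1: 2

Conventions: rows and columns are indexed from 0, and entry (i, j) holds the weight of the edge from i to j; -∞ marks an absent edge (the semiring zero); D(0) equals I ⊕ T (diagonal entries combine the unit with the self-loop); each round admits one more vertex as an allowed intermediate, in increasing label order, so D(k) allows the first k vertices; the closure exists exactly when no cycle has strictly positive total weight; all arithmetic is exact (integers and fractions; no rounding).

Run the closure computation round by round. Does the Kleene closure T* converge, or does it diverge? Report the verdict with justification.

Detection: at round 0, diagonal entry (1, 1) turns strictly positive.
Key observation: the cycle 1->1 has total weight 5, which is strictly positive.
Answer: DIVERGES — positive cycle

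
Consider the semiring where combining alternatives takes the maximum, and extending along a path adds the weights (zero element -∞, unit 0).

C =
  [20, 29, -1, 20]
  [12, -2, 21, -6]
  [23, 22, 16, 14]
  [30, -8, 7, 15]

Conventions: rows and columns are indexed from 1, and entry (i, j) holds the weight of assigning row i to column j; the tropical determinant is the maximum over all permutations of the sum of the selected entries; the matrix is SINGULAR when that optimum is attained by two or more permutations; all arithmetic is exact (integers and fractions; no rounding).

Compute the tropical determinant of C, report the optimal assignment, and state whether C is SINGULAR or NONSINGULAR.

σ = (1, 2, 3, 4): 20 + (-2) + 16 + 15 = 49
σ = (1, 2, 4, 3): 20 + (-2) + 14 + 7 = 39
σ = (1, 3, 2, 4): 20 + 21 + 22 + 15 = 78
σ = (1, 3, 4, 2): 20 + 21 + 14 + (-8) = 47
σ = (1, 4, 2, 3): 20 + (-6) + 22 + 7 = 43
σ = (1, 4, 3, 2): 20 + (-6) + 16 + (-8) = 22
σ = (2, 1, 3, 4): 29 + 12 + 16 + 15 = 72
σ = (2, 1, 4, 3): 29 + 12 + 14 + 7 = 62
σ = (2, 3, 1, 4): 29 + 21 + 23 + 15 = 88
σ = (2, 3, 4, 1): 29 + 21 + 14 + 30 = 94
σ = (2, 4, 1, 3): 29 + (-6) + 23 + 7 = 53
σ = (2, 4, 3, 1): 29 + (-6) + 16 + 30 = 69
σ = (3, 1, 2, 4): (-1) + 12 + 22 + 15 = 48
σ = (3, 1, 4, 2): (-1) + 12 + 14 + (-8) = 17
σ = (3, 2, 1, 4): (-1) + (-2) + 23 + 15 = 35
σ = (3, 2, 4, 1): (-1) + (-2) + 14 + 30 = 41
σ = (3, 4, 1, 2): (-1) + (-6) + 23 + (-8) = 8
σ = (3, 4, 2, 1): (-1) + (-6) + 22 + 30 = 45
σ = (4, 1, 2, 3): 20 + 12 + 22 + 7 = 61
σ = (4, 1, 3, 2): 20 + 12 + 16 + (-8) = 40
σ = (4, 2, 1, 3): 20 + (-2) + 23 + 7 = 48
σ = (4, 2, 3, 1): 20 + (-2) + 16 + 30 = 64
σ = (4, 3, 1, 2): 20 + 21 + 23 + (-8) = 56
σ = (4, 3, 2, 1): 20 + 21 + 22 + 30 = 93
Optimal value attained by: σ = (2, 3, 4, 1).
Answer: det⊕(C) = 94; verdict: NONSINGULAR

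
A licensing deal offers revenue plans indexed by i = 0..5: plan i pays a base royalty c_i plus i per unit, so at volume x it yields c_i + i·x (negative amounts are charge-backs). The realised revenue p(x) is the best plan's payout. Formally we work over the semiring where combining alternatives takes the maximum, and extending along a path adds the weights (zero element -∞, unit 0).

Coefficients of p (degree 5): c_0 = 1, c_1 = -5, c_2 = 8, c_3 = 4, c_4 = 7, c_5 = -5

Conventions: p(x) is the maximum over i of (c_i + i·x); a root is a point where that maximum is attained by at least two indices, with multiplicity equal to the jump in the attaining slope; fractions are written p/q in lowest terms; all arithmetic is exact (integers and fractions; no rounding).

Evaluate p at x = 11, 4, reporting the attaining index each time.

p(11) = max(1+0·11=1, -5+1·11=6, 8+2·11=30, 4+3·11=37, 7+4·11=51, -5+5·11=50) = 51 (attained by i=4)
p(4) = max(1+0·4=1, -5+1·4=-1, 8+2·4=16, 4+3·4=16, 7+4·4=23, -5+5·4=15) = 23 (attained by i=4)
Answer: p(11) = 51; p(4) = 23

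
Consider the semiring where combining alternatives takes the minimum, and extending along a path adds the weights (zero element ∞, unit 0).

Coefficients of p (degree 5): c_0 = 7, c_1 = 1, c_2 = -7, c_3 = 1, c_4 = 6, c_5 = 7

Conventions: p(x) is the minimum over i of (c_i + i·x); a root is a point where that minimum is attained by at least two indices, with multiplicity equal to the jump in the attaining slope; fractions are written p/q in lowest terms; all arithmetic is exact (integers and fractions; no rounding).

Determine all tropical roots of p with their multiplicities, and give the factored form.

hull edge (i=0, c=7) to (i=2, c=-7): slope -7, span 2
hull edge (i=2, c=-7) to (i=5, c=7): slope 14/3, span 3
Factored form: p(x) = 7 ⊗ (x ⊕ (-14/3)) ⊗ (x ⊕ (-14/3)) ⊗ (x ⊕ (-14/3)) ⊗ (x ⊕ 7) ⊗ (x ⊕ 7)
Answer: roots = -14/3 (mult 3), 7 (mult 2)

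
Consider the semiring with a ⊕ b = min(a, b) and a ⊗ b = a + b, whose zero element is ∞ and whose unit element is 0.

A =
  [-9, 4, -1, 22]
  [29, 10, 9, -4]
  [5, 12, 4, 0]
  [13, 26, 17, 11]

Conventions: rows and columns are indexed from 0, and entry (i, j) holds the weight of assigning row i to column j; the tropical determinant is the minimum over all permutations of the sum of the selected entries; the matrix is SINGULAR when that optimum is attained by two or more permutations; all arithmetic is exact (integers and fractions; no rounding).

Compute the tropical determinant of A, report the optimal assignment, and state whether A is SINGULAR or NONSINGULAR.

σ = (0, 1, 2, 3): (-9) + 10 + 4 + 11 = 16
σ = (0, 1, 3, 2): (-9) + 10 + 0 + 17 = 18
σ = (0, 2, 1, 3): (-9) + 9 + 12 + 11 = 23
σ = (0, 2, 3, 1): (-9) + 9 + 0 + 26 = 26
σ = (0, 3, 1, 2): (-9) + (-4) + 12 + 17 = 16
σ = (0, 3, 2, 1): (-9) + (-4) + 4 + 26 = 17
σ = (1, 0, 2, 3): 4 + 29 + 4 + 11 = 48
σ = (1, 0, 3, 2): 4 + 29 + 0 + 17 = 50
σ = (1, 2, 0, 3): 4 + 9 + 5 + 11 = 29
σ = (1, 2, 3, 0): 4 + 9 + 0 + 13 = 26
σ = (1, 3, 0, 2): 4 + (-4) + 5 + 17 = 22
σ = (1, 3, 2, 0): 4 + (-4) + 4 + 13 = 17
σ = (2, 0, 1, 3): (-1) + 29 + 12 + 11 = 51
σ = (2, 0, 3, 1): (-1) + 29 + 0 + 26 = 54
σ = (2, 1, 0, 3): (-1) + 10 + 5 + 11 = 25
σ = (2, 1, 3, 0): (-1) + 10 + 0 + 13 = 22
σ = (2, 3, 0, 1): (-1) + (-4) + 5 + 26 = 26
σ = (2, 3, 1, 0): (-1) + (-4) + 12 + 13 = 20
σ = (3, 0, 1, 2): 22 + 29 + 12 + 17 = 80
σ = (3, 0, 2, 1): 22 + 29 + 4 + 26 = 81
σ = (3, 1, 0, 2): 22 + 10 + 5 + 17 = 54
σ = (3, 1, 2, 0): 22 + 10 + 4 + 13 = 49
σ = (3, 2, 0, 1): 22 + 9 + 5 + 26 = 62
σ = (3, 2, 1, 0): 22 + 9 + 12 + 13 = 56
Optimal value attained by: σ = (0, 1, 2, 3).
Answer: det⊕(A) = 16; verdict: SINGULAR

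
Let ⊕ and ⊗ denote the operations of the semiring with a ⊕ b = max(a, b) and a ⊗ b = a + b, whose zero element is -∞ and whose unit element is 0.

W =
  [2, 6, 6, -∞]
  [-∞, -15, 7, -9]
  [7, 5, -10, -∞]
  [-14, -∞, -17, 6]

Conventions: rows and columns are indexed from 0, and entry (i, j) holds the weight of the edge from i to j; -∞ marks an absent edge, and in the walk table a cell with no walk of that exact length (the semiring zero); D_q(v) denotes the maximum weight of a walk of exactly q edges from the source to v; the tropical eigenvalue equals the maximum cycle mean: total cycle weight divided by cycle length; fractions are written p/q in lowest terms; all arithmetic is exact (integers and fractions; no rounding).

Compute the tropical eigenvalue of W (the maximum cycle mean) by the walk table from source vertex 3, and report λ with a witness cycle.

q=0: [-∞, -∞, -∞, 0]
q=1: [-14, -∞, -17, 6]
q=2: [-8, -8, -8, 12]
q=3: [-1, -2, -1, 18]
q=4: [6, 5, 5, 24]
Optimal cycle mean attained by: cycle 0->1->2->0, total 6 + 7 + 7, length 3.
Answer: λ = 20/3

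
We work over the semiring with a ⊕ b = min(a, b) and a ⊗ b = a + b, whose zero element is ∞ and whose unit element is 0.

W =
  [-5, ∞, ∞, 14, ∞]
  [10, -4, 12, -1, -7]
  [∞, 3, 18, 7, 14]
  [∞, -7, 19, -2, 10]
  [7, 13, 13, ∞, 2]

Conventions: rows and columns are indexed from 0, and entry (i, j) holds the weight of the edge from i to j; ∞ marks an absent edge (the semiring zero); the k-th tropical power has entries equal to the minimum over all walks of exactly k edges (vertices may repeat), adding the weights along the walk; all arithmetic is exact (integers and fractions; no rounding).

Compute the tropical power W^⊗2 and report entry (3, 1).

W^⊗2:
  [-10, 7, 33, 9, 24]
  [0, -8, 6, -5, -11]
  [13, -1, 15, 2, -4]
  [3, -11, 5, -8, -14]
  [2, 9, 15, 12, 4]
Key observation: the optimum is the walk 3->1->1, with weight (-7) + (-4) = -11.
Optimal value attained by: walk 3->1->1.
Answer: (W^⊗2)[3][1] = -11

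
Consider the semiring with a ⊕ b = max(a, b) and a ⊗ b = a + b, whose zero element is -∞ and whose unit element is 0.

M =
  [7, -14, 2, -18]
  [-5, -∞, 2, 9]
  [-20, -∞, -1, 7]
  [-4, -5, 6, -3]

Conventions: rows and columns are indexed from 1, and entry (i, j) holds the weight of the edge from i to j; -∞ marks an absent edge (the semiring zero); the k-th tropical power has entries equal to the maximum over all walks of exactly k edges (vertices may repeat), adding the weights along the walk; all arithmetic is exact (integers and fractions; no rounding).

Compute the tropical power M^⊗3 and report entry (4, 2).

M^⊗2:
  [14, -7, 9, 9]
  [5, 4, 15, 9]
  [3, 2, 13, 6]
  [3, -8, 5, 13]
M^⊗3:
  [21, 4, 16, 16]
  [12, 4, 15, 22]
  [10, 1, 12, 20]
  [10, 8, 19, 12]
Key observation: the optimum is the walk 4->3->4->2, with weight 6 + 7 + (-5) = 8.
Optimal value attained by: walk 4->3->4->2.
Answer: (M^⊗3)[4][2] = 8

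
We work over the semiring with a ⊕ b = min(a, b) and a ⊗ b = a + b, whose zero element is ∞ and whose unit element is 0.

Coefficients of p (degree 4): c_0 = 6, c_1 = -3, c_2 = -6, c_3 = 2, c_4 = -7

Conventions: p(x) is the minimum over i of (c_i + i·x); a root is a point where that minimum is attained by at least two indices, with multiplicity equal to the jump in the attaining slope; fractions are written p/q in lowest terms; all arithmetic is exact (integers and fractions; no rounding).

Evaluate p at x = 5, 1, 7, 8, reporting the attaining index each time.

p(5) = min(6+0·5=6, -3+1·5=2, -6+2·5=4, 2+3·5=17, -7+4·5=13) = 2 (attained by i=1)
p(1) = min(6+0·1=6, -3+1·1=-2, -6+2·1=-4, 2+3·1=5, -7+4·1=-3) = -4 (attained by i=2)
p(7) = min(6+0·7=6, -3+1·7=4, -6+2·7=8, 2+3·7=23, -7+4·7=21) = 4 (attained by i=1)
p(8) = min(6+0·8=6, -3+1·8=5, -6+2·8=10, 2+3·8=26, -7+4·8=25) = 5 (attained by i=1)
Answer: p(5) = 2; p(1) = -4; p(7) = 4; p(8) = 5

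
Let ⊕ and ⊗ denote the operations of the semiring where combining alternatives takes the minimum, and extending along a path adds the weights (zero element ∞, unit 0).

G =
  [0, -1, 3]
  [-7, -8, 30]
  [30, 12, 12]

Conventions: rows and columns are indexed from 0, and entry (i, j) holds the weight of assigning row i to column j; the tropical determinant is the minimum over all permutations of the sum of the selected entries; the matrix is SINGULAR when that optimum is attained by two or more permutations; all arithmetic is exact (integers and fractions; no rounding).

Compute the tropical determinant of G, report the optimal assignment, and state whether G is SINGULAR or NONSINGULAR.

σ = (0, 1, 2): 0 + (-8) + 12 = 4
σ = (0, 2, 1): 0 + 30 + 12 = 42
σ = (1, 0, 2): (-1) + (-7) + 12 = 4
σ = (1, 2, 0): (-1) + 30 + 30 = 59
σ = (2, 0, 1): 3 + (-7) + 12 = 8
σ = (2, 1, 0): 3 + (-8) + 30 = 25
Optimal value attained by: σ = (0, 1, 2).
Answer: det⊕(G) = 4; verdict: SINGULAR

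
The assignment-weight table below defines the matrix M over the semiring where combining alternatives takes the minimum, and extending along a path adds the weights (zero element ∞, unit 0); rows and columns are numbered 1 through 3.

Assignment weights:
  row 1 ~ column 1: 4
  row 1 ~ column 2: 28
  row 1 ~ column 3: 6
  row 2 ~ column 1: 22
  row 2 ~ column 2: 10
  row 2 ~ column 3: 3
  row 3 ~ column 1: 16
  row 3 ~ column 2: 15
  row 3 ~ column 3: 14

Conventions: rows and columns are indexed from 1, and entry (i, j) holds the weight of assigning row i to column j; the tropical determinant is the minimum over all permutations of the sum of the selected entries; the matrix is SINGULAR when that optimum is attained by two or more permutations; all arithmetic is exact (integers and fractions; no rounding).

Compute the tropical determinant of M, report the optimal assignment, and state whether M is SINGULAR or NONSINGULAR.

σ = (1, 2, 3): 4 + 10 + 14 = 28
σ = (1, 3, 2): 4 + 3 + 15 = 22
σ = (2, 1, 3): 28 + 22 + 14 = 64
σ = (2, 3, 1): 28 + 3 + 16 = 47
σ = (3, 1, 2): 6 + 22 + 15 = 43
σ = (3, 2, 1): 6 + 10 + 16 = 32
Optimal value attained by: σ = (1, 3, 2).
Answer: det⊕(M) = 22; verdict: NONSINGULAR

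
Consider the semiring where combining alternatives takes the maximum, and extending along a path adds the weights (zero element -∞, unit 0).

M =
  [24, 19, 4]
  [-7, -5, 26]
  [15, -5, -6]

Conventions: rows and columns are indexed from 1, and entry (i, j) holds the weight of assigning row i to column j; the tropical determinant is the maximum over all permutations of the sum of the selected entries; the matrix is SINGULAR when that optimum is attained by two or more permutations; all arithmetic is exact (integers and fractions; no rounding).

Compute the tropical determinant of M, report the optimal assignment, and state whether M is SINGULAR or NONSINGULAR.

σ = (1, 2, 3): 24 + (-5) + (-6) = 13
σ = (1, 3, 2): 24 + 26 + (-5) = 45
σ = (2, 1, 3): 19 + (-7) + (-6) = 6
σ = (2, 3, 1): 19 + 26 + 15 = 60
σ = (3, 1, 2): 4 + (-7) + (-5) = -8
σ = (3, 2, 1): 4 + (-5) + 15 = 14
Optimal value attained by: σ = (2, 3, 1).
Answer: det⊕(M) = 60; verdict: NONSINGULAR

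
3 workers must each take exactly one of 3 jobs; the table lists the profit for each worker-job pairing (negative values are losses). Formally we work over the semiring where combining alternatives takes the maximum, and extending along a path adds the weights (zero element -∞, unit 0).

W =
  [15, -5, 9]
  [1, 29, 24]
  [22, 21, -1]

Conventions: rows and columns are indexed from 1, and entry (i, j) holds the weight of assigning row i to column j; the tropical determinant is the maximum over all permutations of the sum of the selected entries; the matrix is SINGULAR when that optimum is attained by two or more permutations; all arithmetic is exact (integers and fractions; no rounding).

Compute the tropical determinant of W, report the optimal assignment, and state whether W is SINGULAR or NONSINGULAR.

σ = (1, 2, 3): 15 + 29 + (-1) = 43
σ = (1, 3, 2): 15 + 24 + 21 = 60
σ = (2, 1, 3): (-5) + 1 + (-1) = -5
σ = (2, 3, 1): (-5) + 24 + 22 = 41
σ = (3, 1, 2): 9 + 1 + 21 = 31
σ = (3, 2, 1): 9 + 29 + 22 = 60
Optimal value attained by: σ = (1, 3, 2).
Answer: det⊕(W) = 60; verdict: SINGULAR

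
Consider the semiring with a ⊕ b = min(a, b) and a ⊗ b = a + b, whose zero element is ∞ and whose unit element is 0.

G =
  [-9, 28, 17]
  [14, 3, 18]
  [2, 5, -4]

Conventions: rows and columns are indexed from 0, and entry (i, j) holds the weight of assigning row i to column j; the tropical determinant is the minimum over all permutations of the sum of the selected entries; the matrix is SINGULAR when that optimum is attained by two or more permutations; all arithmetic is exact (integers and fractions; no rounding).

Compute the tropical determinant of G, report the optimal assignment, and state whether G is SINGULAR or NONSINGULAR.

σ = (0, 1, 2): (-9) + 3 + (-4) = -10
σ = (0, 2, 1): (-9) + 18 + 5 = 14
σ = (1, 0, 2): 28 + 14 + (-4) = 38
σ = (1, 2, 0): 28 + 18 + 2 = 48
σ = (2, 0, 1): 17 + 14 + 5 = 36
σ = (2, 1, 0): 17 + 3 + 2 = 22
Optimal value attained by: σ = (0, 1, 2).
Answer: det⊕(G) = -10; verdict: NONSINGULAR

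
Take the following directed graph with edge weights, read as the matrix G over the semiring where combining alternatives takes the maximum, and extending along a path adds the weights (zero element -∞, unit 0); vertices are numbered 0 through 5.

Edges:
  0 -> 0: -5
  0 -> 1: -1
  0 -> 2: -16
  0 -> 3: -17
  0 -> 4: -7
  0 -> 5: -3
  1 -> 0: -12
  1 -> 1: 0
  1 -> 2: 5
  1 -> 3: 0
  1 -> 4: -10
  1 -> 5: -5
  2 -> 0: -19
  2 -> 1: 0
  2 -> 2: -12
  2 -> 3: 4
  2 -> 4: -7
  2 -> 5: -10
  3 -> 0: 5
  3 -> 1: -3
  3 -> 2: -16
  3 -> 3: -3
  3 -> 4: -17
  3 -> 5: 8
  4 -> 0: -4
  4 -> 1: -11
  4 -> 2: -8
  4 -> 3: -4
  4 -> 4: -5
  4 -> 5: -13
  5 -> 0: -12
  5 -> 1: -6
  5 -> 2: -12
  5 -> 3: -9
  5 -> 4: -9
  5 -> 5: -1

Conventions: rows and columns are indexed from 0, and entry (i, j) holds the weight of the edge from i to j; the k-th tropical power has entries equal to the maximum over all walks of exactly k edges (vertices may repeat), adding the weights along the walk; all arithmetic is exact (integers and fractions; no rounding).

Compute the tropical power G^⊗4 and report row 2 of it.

G^⊗2:
  [-10, -1, 4, -1, -11, -4]
  [5, 5, 5, 9, -2, 8]
  [9, 1, 5, 1, -10, 12]
  [2, 4, 2, -1, -1, 7]
  [1, -5, -6, -4, -10, 4]
  [-4, -6, -1, -6, -10, -1]
G^⊗3:
  [4, 4, 4, 8, -3, 7]
  [14, 6, 10, 9, -1, 17]
  [6, 8, 6, 9, 3, 11]
  [4, 4, 9, 6, -2, 7]
  [1, 0, 0, -2, -5, 4]
  [-1, -1, -1, 3, -8, 2]
G^⊗4:
  [13, 5, 9, 8, -2, 16]
  [14, 13, 11, 14, 8, 17]
  [14, 8, 13, 10, 2, 17]
  [11, 9, 9, 13, 2, 14]
  [3, 0, 5, 4, -5, 6]
  [8, 0, 4, 3, -7, 11]
Answer: row 2 of G^⊗4 = [14, 8, 13, 10, 2, 17]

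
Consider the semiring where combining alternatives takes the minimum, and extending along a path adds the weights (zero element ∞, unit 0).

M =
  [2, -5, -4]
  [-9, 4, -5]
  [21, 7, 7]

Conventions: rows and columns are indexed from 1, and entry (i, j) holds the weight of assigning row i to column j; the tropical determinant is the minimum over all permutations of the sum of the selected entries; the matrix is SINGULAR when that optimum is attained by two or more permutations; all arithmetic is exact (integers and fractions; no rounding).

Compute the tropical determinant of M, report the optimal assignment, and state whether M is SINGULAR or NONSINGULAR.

σ = (1, 2, 3): 2 + 4 + 7 = 13
σ = (1, 3, 2): 2 + (-5) + 7 = 4
σ = (2, 1, 3): (-5) + (-9) + 7 = -7
σ = (2, 3, 1): (-5) + (-5) + 21 = 11
σ = (3, 1, 2): (-4) + (-9) + 7 = -6
σ = (3, 2, 1): (-4) + 4 + 21 = 21
Optimal value attained by: σ = (2, 1, 3).
Answer: det⊕(M) = -7; verdict: NONSINGULAR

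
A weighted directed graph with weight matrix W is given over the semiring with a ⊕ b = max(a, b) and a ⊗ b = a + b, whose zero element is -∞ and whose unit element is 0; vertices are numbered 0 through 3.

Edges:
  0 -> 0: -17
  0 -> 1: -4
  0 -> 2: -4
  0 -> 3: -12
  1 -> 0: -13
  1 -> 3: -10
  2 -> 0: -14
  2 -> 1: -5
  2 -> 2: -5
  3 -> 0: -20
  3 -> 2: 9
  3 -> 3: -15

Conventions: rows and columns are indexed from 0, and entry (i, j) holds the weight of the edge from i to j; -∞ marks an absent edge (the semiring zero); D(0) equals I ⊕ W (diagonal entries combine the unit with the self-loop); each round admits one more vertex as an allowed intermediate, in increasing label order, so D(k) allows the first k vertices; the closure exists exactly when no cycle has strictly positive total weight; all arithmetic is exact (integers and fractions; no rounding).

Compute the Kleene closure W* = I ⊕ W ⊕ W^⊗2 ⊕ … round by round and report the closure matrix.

D(0):
  [0, -4, -4, -12]
  [-13, 0, -∞, -10]
  [-14, -5, 0, -∞]
  [-20, -∞, 9, 0]
D(1):
  [0, -4, -4, -12]
  [-13, 0, -17, -10]
  [-14, -5, 0, -26]
  [-20, -24, 9, 0]
D(2):
  [0, -4, -4, -12]
  [-13, 0, -17, -10]
  [-14, -5, 0, -15]
  [-20, -24, 9, 0]
D(3):
  [0, -4, -4, -12]
  [-13, 0, -17, -10]
  [-14, -5, 0, -15]
  [-5, 4, 9, 0]
D(4):
  [0, -4, -3, -12]
  [-13, 0, -1, -10]
  [-14, -5, 0, -15]
  [-5, 4, 9, 0]
Answer: W* = [[0, -4, -3, -12], [-13, 0, -1, -10], [-14, -5, 0, -15], [-5, 4, 9, 0]]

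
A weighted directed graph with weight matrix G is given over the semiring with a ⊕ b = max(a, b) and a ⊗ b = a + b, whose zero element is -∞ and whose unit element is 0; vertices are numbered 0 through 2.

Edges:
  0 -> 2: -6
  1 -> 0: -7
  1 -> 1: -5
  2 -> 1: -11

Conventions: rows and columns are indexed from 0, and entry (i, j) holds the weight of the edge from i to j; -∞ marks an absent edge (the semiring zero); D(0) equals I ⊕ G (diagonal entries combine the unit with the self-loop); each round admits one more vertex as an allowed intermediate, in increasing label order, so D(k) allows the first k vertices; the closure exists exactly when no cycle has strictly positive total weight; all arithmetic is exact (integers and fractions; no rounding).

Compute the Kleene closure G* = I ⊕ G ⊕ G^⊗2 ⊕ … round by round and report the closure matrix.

D(0):
  [0, -∞, -6]
  [-7, 0, -∞]
  [-∞, -11, 0]
D(1):
  [0, -∞, -6]
  [-7, 0, -13]
  [-∞, -11, 0]
D(2):
  [0, -∞, -6]
  [-7, 0, -13]
  [-18, -11, 0]
D(3):
  [0, -17, -6]
  [-7, 0, -13]
  [-18, -11, 0]
Answer: G* = [[0, -17, -6], [-7, 0, -13], [-18, -11, 0]]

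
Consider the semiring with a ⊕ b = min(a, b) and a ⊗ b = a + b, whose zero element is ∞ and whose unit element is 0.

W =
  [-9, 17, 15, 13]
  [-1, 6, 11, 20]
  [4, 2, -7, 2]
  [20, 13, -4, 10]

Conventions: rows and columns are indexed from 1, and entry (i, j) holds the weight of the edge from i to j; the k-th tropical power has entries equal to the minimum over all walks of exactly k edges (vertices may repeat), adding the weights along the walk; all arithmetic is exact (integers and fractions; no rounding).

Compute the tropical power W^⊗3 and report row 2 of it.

W^⊗2:
  [-18, 8, 6, 4]
  [-10, 12, 4, 12]
  [-5, -5, -14, -5]
  [0, -2, -11, -2]
W^⊗3:
  [-27, -1, -3, -5]
  [-19, 6, -3, 3]
  [-14, -12, -21, -12]
  [-9, -9, -18, -9]
Answer: row 2 of W^⊗3 = [-19, 6, -3, 3]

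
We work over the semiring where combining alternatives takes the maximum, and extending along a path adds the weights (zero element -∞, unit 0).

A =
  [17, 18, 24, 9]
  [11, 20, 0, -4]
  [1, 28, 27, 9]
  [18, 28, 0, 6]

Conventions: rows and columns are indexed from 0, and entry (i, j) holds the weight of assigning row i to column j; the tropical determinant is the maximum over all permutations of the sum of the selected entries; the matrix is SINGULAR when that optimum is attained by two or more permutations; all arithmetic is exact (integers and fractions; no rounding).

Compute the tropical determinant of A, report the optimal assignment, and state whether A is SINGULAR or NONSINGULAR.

σ = (0, 1, 2, 3): 17 + 20 + 27 + 6 = 70
σ = (0, 1, 3, 2): 17 + 20 + 9 + 0 = 46
σ = (0, 2, 1, 3): 17 + 0 + 28 + 6 = 51
σ = (0, 2, 3, 1): 17 + 0 + 9 + 28 = 54
σ = (0, 3, 1, 2): 17 + (-4) + 28 + 0 = 41
σ = (0, 3, 2, 1): 17 + (-4) + 27 + 28 = 68
σ = (1, 0, 2, 3): 18 + 11 + 27 + 6 = 62
σ = (1, 0, 3, 2): 18 + 11 + 9 + 0 = 38
σ = (1, 2, 0, 3): 18 + 0 + 1 + 6 = 25
σ = (1, 2, 3, 0): 18 + 0 + 9 + 18 = 45
σ = (1, 3, 0, 2): 18 + (-4) + 1 + 0 = 15
σ = (1, 3, 2, 0): 18 + (-4) + 27 + 18 = 59
σ = (2, 0, 1, 3): 24 + 11 + 28 + 6 = 69
σ = (2, 0, 3, 1): 24 + 11 + 9 + 28 = 72
σ = (2, 1, 0, 3): 24 + 20 + 1 + 6 = 51
σ = (2, 1, 3, 0): 24 + 20 + 9 + 18 = 71
σ = (2, 3, 0, 1): 24 + (-4) + 1 + 28 = 49
σ = (2, 3, 1, 0): 24 + (-4) + 28 + 18 = 66
σ = (3, 0, 1, 2): 9 + 11 + 28 + 0 = 48
σ = (3, 0, 2, 1): 9 + 11 + 27 + 28 = 75
σ = (3, 1, 0, 2): 9 + 20 + 1 + 0 = 30
σ = (3, 1, 2, 0): 9 + 20 + 27 + 18 = 74
σ = (3, 2, 0, 1): 9 + 0 + 1 + 28 = 38
σ = (3, 2, 1, 0): 9 + 0 + 28 + 18 = 55
Optimal value attained by: σ = (3, 0, 2, 1).
Answer: det⊕(A) = 75; verdict: NONSINGULAR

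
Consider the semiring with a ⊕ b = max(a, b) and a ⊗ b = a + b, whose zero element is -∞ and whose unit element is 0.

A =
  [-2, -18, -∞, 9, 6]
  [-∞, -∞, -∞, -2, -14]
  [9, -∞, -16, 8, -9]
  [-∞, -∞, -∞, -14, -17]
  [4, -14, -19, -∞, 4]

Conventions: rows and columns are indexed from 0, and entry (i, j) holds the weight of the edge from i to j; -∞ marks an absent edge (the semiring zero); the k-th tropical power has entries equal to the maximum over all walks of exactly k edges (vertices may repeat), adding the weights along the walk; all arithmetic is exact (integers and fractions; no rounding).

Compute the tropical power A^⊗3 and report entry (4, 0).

A^⊗2:
  [10, -8, -13, 7, 10]
  [-10, -28, -33, -16, -10]
  [7, -9, -28, 18, 15]
  [-13, -31, -36, -28, -13]
  [8, -10, -15, 13, 10]
A^⊗3:
  [14, -4, -9, 19, 16]
  [-6, -24, -29, -1, -4]
  [19, 1, -4, 16, 19]
  [-9, -27, -32, -4, -7]
  [14, -4, -9, 17, 14]
Key observation: the optimum is the walk 4->0->4->0, with weight 4 + 6 + 4 = 14.
Optimal value attained by: walk 4->0->4->0.
Answer: (A^⊗3)[4][0] = 14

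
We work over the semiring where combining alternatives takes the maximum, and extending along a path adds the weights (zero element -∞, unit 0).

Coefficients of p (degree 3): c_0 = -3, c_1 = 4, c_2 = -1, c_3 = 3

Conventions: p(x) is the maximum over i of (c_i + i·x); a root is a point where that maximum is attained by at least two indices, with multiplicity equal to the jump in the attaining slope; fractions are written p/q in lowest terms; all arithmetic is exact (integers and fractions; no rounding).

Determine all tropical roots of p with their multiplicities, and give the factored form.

hull edge (i=0, c=-3) to (i=1, c=4): slope 7, span 1
hull edge (i=1, c=4) to (i=3, c=3): slope -1/2, span 2
Factored form: p(x) = 3 ⊗ (x ⊕ (-7)) ⊗ (x ⊕ 1/2) ⊗ (x ⊕ 1/2)
Answer: roots = -7 (mult 1), 1/2 (mult 2)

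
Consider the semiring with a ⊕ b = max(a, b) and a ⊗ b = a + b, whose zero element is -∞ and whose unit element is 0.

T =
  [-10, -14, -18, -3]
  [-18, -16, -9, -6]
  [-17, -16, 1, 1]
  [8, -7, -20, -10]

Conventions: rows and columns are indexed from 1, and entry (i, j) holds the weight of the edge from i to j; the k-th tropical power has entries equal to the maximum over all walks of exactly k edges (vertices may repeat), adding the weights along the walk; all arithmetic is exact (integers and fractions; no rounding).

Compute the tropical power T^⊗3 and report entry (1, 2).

T^⊗2:
  [5, -10, -17, -13]
  [2, -13, -8, -8]
  [9, -6, 2, 2]
  [-2, -6, -10, 5]
T^⊗3:
  [-5, -9, -13, 2]
  [0, -12, -7, -1]
  [10, -5, 3, 6]
  [13, -2, -9, -5]
Key observation: the optimum is the walk 1->4->1->2, with weight (-3) + 8 + (-14) = -9.
Optimal value attained by: walk 1->4->1->2.
Answer: (T^⊗3)[1][2] = -9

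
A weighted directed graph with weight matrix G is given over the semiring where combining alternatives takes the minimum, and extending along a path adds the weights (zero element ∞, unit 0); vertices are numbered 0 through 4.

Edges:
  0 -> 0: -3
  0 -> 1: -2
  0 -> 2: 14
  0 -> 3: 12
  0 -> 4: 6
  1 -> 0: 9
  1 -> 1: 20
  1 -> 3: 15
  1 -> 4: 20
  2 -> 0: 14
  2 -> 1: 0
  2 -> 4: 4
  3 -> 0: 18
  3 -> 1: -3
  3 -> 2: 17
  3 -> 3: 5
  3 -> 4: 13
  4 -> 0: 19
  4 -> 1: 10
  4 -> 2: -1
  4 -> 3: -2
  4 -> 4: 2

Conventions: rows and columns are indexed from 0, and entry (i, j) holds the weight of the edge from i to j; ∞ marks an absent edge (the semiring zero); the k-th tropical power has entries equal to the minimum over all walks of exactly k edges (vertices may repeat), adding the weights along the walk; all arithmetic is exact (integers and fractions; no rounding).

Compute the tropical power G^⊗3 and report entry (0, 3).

G^⊗2:
  [-6, -5, 5, 4, 3]
  [6, 7, 19, 18, 15]
  [9, 12, 3, 2, 6]
  [6, 2, 12, 10, 15]
  [13, -5, 1, 0, 3]
G^⊗3:
  [-9, -8, 2, 1, 0]
  [3, 4, 14, 13, 12]
  [6, -1, 5, 4, 7]
  [3, 4, 14, 13, 12]
  [4, -3, 2, 1, 5]
Key observation: the optimum is the walk 0->0->4->3, with weight (-3) + 6 + (-2) = 1.
Optimal value attained by: walk 0->0->4->3.
Answer: (G^⊗3)[0][3] = 1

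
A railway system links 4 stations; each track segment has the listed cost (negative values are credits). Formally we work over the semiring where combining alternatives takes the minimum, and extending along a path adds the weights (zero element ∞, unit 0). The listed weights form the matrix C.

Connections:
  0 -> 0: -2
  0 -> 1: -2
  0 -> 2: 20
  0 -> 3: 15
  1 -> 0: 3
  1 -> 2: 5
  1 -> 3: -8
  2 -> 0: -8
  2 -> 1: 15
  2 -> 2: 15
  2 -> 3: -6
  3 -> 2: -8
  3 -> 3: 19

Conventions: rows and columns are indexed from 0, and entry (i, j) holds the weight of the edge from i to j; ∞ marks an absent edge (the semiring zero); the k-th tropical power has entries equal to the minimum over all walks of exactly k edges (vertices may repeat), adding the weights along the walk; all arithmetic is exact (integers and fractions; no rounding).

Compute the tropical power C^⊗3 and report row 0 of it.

C^⊗2:
  [-4, -4, 3, -10]
  [-3, 1, -16, -1]
  [-10, -10, -14, 7]
  [-16, 7, 7, -14]
C^⊗3:
  [-6, -6, -18, -12]
  [-24, -5, -9, -22]
  [-22, -12, -5, -20]
  [-18, -18, -22, -1]
Answer: row 0 of C^⊗3 = [-6, -6, -18, -12]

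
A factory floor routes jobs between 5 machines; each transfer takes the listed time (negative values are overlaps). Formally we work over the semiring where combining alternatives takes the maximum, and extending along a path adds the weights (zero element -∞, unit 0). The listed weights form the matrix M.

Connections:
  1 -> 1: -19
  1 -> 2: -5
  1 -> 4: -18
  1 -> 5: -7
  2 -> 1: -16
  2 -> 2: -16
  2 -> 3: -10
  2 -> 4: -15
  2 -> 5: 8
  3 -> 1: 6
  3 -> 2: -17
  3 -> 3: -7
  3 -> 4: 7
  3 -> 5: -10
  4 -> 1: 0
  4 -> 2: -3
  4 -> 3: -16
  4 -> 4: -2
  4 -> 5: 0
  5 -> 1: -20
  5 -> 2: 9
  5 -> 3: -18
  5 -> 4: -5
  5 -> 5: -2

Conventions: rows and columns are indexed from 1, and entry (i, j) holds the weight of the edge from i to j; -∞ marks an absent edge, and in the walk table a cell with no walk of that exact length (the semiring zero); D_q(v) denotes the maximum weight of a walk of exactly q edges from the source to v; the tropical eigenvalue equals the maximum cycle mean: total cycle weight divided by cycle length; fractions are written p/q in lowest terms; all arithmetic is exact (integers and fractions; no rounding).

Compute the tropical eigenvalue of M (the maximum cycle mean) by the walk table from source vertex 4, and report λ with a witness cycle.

q=0: [-∞, -∞, -∞, 0, -∞]
q=1: [0, -3, -16, -2, 0]
q=2: [-2, 9, -13, -4, 5]
q=3: [-4, 14, -1, 0, 17]
q=4: [5, 26, 4, 12, 22]
q=5: [12, 31, 16, 17, 34]
Optimal cycle mean attained by: cycle 2->5->2, total 8 + 9, length 2.
Answer: λ = 17/2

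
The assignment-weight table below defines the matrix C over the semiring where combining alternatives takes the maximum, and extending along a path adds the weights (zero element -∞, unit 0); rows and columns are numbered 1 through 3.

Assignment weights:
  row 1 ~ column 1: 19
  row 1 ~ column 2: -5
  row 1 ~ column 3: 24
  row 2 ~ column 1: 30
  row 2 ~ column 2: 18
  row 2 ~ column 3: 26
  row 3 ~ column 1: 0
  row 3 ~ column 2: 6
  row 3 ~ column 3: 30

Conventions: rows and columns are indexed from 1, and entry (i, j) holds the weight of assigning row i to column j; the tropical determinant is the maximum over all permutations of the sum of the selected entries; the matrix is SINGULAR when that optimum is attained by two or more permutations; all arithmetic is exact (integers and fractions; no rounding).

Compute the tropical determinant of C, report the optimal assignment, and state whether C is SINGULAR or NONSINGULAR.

σ = (1, 2, 3): 19 + 18 + 30 = 67
σ = (1, 3, 2): 19 + 26 + 6 = 51
σ = (2, 1, 3): (-5) + 30 + 30 = 55
σ = (2, 3, 1): (-5) + 26 + 0 = 21
σ = (3, 1, 2): 24 + 30 + 6 = 60
σ = (3, 2, 1): 24 + 18 + 0 = 42
Optimal value attained by: σ = (1, 2, 3).
Answer: det⊕(C) = 67; verdict: NONSINGULAR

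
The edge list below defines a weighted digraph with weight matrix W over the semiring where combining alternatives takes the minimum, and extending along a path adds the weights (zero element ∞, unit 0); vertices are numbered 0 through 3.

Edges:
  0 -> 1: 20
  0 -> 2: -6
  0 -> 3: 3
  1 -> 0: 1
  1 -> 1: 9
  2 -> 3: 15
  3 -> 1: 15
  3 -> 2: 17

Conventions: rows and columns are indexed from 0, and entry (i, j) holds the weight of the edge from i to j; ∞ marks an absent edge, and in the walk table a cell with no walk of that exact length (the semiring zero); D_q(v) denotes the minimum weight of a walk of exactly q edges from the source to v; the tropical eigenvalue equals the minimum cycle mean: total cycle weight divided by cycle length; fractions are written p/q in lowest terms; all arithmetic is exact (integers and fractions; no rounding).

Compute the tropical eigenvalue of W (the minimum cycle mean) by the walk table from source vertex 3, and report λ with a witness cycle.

q=0: [∞, ∞, ∞, 0]
q=1: [∞, 15, 17, ∞]
q=2: [16, 24, ∞, 32]
q=3: [25, 33, 10, 19]
q=4: [34, 34, 19, 25]
Optimal cycle mean attained by: cycle 0->2->3->1->0, total (-6) + 15 + 15 + 1, length 4.
Answer: λ = 25/4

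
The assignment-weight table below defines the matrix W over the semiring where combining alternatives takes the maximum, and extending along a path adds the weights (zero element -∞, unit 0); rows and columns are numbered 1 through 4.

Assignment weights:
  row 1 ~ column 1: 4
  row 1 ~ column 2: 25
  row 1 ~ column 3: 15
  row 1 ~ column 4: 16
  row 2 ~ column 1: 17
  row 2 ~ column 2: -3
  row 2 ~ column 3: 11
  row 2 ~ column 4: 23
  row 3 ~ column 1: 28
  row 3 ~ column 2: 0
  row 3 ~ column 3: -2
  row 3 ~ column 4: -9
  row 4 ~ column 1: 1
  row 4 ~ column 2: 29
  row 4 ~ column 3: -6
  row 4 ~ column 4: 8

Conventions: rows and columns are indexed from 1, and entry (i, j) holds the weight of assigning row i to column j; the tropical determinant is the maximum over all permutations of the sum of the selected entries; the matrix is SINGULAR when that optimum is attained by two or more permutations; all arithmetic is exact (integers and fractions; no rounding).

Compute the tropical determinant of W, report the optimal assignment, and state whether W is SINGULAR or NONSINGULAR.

σ = (1, 2, 3, 4): 4 + (-3) + (-2) + 8 = 7
σ = (1, 2, 4, 3): 4 + (-3) + (-9) + (-6) = -14
σ = (1, 3, 2, 4): 4 + 11 + 0 + 8 = 23
σ = (1, 3, 4, 2): 4 + 11 + (-9) + 29 = 35
σ = (1, 4, 2, 3): 4 + 23 + 0 + (-6) = 21
σ = (1, 4, 3, 2): 4 + 23 + (-2) + 29 = 54
σ = (2, 1, 3, 4): 25 + 17 + (-2) + 8 = 48
σ = (2, 1, 4, 3): 25 + 17 + (-9) + (-6) = 27
σ = (2, 3, 1, 4): 25 + 11 + 28 + 8 = 72
σ = (2, 3, 4, 1): 25 + 11 + (-9) + 1 = 28
σ = (2, 4, 1, 3): 25 + 23 + 28 + (-6) = 70
σ = (2, 4, 3, 1): 25 + 23 + (-2) + 1 = 47
σ = (3, 1, 2, 4): 15 + 17 + 0 + 8 = 40
σ = (3, 1, 4, 2): 15 + 17 + (-9) + 29 = 52
σ = (3, 2, 1, 4): 15 + (-3) + 28 + 8 = 48
σ = (3, 2, 4, 1): 15 + (-3) + (-9) + 1 = 4
σ = (3, 4, 1, 2): 15 + 23 + 28 + 29 = 95
σ = (3, 4, 2, 1): 15 + 23 + 0 + 1 = 39
σ = (4, 1, 2, 3): 16 + 17 + 0 + (-6) = 27
σ = (4, 1, 3, 2): 16 + 17 + (-2) + 29 = 60
σ = (4, 2, 1, 3): 16 + (-3) + 28 + (-6) = 35
σ = (4, 2, 3, 1): 16 + (-3) + (-2) + 1 = 12
σ = (4, 3, 1, 2): 16 + 11 + 28 + 29 = 84
σ = (4, 3, 2, 1): 16 + 11 + 0 + 1 = 28
Optimal value attained by: σ = (3, 4, 1, 2).
Answer: det⊕(W) = 95; verdict: NONSINGULAR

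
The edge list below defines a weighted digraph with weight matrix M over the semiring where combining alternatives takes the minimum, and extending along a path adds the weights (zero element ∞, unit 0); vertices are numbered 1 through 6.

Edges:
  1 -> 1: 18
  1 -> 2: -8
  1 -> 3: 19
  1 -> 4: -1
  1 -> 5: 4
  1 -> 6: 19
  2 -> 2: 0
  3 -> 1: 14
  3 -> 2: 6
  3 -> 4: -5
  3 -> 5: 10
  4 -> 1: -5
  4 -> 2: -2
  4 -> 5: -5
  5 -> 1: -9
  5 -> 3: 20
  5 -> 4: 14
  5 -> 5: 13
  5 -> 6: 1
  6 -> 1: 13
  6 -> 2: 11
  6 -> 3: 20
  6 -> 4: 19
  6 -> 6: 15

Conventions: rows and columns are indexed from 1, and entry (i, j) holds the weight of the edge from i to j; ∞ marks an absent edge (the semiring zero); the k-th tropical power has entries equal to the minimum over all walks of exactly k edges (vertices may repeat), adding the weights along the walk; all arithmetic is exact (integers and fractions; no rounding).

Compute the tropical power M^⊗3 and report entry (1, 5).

M^⊗2:
  [-6, -8, 24, 14, -6, 5]
  [∞, 0, ∞, ∞, ∞, ∞]
  [-10, -7, 30, 13, -10, 11]
  [-14, -13, 14, -6, -1, -4]
  [4, -17, 10, -10, -5, 10]
  [14, 5, 32, 12, 14, 30]
M^⊗3:
  [-15, -14, 13, -7, -2, -5]
  [∞, 0, ∞, ∞, ∞, ∞]
  [-19, -18, 9, -11, -6, -9]
  [-11, -22, 5, -15, -11, 0]
  [-15, -17, 15, 3, -15, -4]
  [5, 5, 33, 13, 7, 15]
Key observation: the optimum is the walk 1->4->1->5, with weight (-1) + (-5) + 4 = -2.
Optimal value attained by: walk 1->4->1->5.
Answer: (M^⊗3)[1][5] = -2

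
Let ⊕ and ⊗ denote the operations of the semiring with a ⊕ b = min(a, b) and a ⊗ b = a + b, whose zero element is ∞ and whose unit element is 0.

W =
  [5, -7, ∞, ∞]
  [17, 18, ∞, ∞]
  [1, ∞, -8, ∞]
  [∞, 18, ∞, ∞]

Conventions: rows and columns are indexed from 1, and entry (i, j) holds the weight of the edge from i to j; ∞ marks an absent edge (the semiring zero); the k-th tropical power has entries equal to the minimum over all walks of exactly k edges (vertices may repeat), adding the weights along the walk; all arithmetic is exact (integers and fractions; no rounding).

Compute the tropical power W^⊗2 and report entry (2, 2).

W^⊗2:
  [10, -2, ∞, ∞]
  [22, 10, ∞, ∞]
  [-7, -6, -16, ∞]
  [35, 36, ∞, ∞]
Key observation: the optimum is the walk 2->1->2, with weight 17 + (-7) = 10.
Optimal value attained by: walk 2->1->2.
Answer: (W^⊗2)[2][2] = 10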